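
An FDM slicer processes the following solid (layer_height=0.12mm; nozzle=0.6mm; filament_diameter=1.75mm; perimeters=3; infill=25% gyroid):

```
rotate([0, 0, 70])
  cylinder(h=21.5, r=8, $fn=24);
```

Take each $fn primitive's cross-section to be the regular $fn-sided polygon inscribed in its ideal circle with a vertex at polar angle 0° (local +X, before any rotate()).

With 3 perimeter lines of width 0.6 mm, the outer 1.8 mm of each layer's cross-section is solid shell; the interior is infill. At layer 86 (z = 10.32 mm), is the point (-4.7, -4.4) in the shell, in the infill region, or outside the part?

shell

At z = 10.32 mm: the r=8 cylinder gives a regular 24-gon of circumradius 8 (constant along its height); (whole slice rotated 70° about Z — lengths, areas and connectivity unchanged). Overall, the cross-section is a single solid region. Undo the 70° rotation: the query point maps to (-5.742, 2.912) in the un-rotated model frame. The nearest boundary edge runs (-6.93, 4.00)→(-7.73, 2.07); distance from the point to it = 1.51 mm. The point is inside the cross-section, 1.51 mm from the nearest boundary — within the 1.8 mm shell band (3 × 0.6).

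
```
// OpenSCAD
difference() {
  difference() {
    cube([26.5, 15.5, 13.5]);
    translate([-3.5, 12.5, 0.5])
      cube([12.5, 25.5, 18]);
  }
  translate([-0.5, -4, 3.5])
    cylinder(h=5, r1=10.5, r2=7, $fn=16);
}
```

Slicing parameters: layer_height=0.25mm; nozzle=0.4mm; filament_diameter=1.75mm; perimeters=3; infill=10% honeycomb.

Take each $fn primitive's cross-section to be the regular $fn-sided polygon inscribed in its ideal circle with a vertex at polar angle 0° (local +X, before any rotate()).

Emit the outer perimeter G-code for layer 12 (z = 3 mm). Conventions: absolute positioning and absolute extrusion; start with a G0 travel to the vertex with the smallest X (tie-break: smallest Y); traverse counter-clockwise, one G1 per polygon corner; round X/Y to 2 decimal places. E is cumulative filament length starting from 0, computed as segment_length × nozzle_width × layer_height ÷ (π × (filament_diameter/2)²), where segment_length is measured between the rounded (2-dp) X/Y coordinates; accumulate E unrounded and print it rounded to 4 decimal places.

At z = 3 mm: the cube (footprint 26.5×15.5) is included at this height; the cube at (-3.5, 12.5) is present — its section is the full 12.5×25.5 rectangle; Subtracting the remaining from the first: starting from the 26.5×15.5 cube, the 12.5×25.5 cube at (-3.5, 12.5) partially overlaps it — only the 27.00 mm² overlap (of its 318.75 mm²) is removed, clipping the outline — 1 connected region; the cone at (-0.5, -4) is not intersected at this z (z outside [3.5, 8.5]); Taking the first minus the rest: none of the subtracted shapes is present at this height, so the result so far is unchanged — 1 connected region. The outline is a single polygon with 6 vertices. Extrusion per mm of travel: 0.4 × 0.25 / (π × 0.875²) = 0.041575. Accumulating E over each segment gives final E = 3.4923.

G0 X0.00 Y0.00 Z3.00
G1 X26.50 Y0.00 E1.1017
G1 X26.50 Y15.50 E1.7462
G1 X9.00 Y15.50 E2.4737
G1 X9.00 Y12.50 E2.5984
G1 X0.00 Y12.50 E2.9726
G1 X0.00 Y0.00 E3.4923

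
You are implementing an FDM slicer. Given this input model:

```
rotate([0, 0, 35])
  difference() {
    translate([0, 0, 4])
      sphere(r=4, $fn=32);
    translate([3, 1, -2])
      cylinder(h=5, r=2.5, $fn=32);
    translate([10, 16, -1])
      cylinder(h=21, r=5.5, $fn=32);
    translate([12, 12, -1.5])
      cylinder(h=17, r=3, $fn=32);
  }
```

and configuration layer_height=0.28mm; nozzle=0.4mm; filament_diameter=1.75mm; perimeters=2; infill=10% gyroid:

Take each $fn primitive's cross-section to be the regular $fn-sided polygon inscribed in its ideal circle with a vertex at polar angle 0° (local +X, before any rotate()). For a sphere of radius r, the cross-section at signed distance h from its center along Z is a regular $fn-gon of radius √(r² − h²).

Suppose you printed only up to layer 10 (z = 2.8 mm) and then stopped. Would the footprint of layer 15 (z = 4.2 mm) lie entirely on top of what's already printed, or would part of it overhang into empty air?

part overhangs

Compare the two slices. At z = 2.8: the sphere: section is a regular 32-gon, circumradius = √(r²−h²) = √(4²−1.2²) = 3.816 (area = (32/2)·3.816²·sin(360°/32) = 45.45 mm²); the r=2.5 cylinder at (3, 1) gives a regular 32-gon of circumradius 2.5 (constant along its height) (area = (32/2)·2.500²·sin(360°/32) = 19.51 mm²); the cylinder at (10, 16): section is a regular 32-gon, circumradius r=5.5 (area = (32/2)·5.500²·sin(360°/32) = 94.42 mm²); the cylinder at (12, 12): section is a regular 32-gon, circumradius r=3 (area = (32/2)·3.000²·sin(360°/32) = 28.09 mm²); After the difference (first − rest): starting from the r=4 sphere (45.45 mm²), the r=2.5 cylinder at (3, 1) partially overlaps it — only the 11.49 mm² overlap (of its 19.51 mm²) is removed, clipping the outline; the r=5.5 cylinder at (10, 16) misses the remaining region (no effect); the r=3 cylinder at (12, 12) misses the remaining region (no effect) — area = 33.96 mm²; (rotated 35° about Z; rotation is an isometry so areas/perimeters/island counts are preserved). At z = 4.2: the r=4 sphere contributes a regular 32-gon of circumradius √(4²−0.2²) = 3.995 (area = (32/2)·3.995²·sin(360°/32) = 49.82 mm²); the cylinder at (3, 1) is not intersected at this z (z outside [-2, 3]); the r=5.5 cylinder at (10, 16) contributes a regular 32-gon of circumradius 5.5 (area = (32/2)·5.500²·sin(360°/32) = 94.42 mm²); the r=3 cylinder at (12, 12) contributes a regular 32-gon of circumradius 3 (area = (32/2)·3.000²·sin(360°/32) = 28.09 mm²); After the difference (first − rest): starting from the r=4 sphere (49.82 mm²), the r=5.5 cylinder at (10, 16) misses the remaining region (no effect); the r=3 cylinder at (12, 12) misses the remaining region (no effect) — area = 49.82 mm²; (rotated 35° about Z; rotation is an isometry so areas/perimeters/island counts are preserved). Checking containment: at z = 4.2 the cross-section extends beyond the z = 2.8 cross-section by about 15.86 mm².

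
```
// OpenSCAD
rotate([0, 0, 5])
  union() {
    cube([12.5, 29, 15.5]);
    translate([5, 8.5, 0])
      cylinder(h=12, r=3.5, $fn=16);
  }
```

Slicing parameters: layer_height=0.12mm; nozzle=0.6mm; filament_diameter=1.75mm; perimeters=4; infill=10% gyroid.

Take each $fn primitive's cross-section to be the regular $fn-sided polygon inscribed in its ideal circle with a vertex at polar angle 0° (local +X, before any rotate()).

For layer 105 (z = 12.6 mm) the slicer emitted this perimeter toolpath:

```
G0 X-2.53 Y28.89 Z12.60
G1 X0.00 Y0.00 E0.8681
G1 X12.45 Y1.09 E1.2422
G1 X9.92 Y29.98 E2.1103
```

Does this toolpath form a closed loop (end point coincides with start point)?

Start point (G0): (-2.53, 28.89). End point (last G1): the path does not return to the start — open.

no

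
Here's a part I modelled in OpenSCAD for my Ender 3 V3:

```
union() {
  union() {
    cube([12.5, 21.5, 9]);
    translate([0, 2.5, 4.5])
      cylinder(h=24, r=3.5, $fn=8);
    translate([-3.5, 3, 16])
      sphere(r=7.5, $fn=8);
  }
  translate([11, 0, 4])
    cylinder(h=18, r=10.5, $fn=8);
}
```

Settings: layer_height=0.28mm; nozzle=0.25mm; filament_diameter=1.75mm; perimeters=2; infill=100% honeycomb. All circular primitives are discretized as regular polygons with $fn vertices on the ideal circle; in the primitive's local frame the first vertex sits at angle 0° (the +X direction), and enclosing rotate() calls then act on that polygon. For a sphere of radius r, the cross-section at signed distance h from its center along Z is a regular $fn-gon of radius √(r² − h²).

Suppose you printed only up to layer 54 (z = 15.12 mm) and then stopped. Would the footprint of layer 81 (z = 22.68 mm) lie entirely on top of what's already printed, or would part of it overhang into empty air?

Compare the two slices. At z = 15.12: the cube does not reach this height (z outside [0, 9]); the r=3.5 cylinder at (0, 2.5) gives a regular 8-gon of circumradius 3.5 (constant along its height) (area = (8/2)·3.500²·sin(360°/8) = 34.65 mm²); the r=7.5 sphere at (-3.5, 3) slices to a regular 8-gon of circumradius 7.448 (√(r²−h²) with h=0.88 from center) (area = (8/2)·7.448²·sin(360°/8) = 156.91 mm²); Merging all regions: the r=3.5 cylinder at (0, 2.5) lies entirely inside the r=7.5 sphere at (-3.5, 3), so the union is just the r=7.5 sphere at (-3.5, 3) — area = 156.91 mm²; the cylinder at (11, 0): section is a regular 8-gon, circumradius r=10.5 (area = (8/2)·10.500²·sin(360°/8) = 311.83 mm²); Combining (union): the regions partially overlap — summed areas 468.74 mm² minus the doubly-counted overlap 12.44 mm² gives 456.30 mm² — area = 456.30 mm². At z = 22.68: the cube does not reach this height (z outside [0, 9]); the cylinder at (0, 2.5): section is a regular 8-gon, circumradius r=3.5 (area = (8/2)·3.500²·sin(360°/8) = 34.65 mm²); the sphere at (-3.5, 3): section is a regular 8-gon, circumradius = √(r²−h²) = √(7.5²−6.68²) = 3.410 (area = (8/2)·3.410²·sin(360°/8) = 32.89 mm²); Combining (union): the regions partially overlap — summed areas 67.54 mm² minus the doubly-counted overlap 11.81 mm² gives 55.73 mm² — area = 55.73 mm²; the cylinder at (11, 0) is not intersected at this z (z outside [4, 22]); Merging all regions: only that combined region is present, so the union is just that shape — area = 55.73 mm². Checking containment: the cross-section at z = 22.68 is a subset of the cross-section at z = 15.12.

entirely on top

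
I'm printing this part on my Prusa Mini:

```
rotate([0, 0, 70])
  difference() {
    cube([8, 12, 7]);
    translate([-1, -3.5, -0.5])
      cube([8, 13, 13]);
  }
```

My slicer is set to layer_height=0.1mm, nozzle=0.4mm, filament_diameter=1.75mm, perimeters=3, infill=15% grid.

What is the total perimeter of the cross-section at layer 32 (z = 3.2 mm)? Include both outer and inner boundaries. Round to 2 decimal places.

40.00 mm

At z = 3.2 mm: the 8×12 cube contributes its full rectangle (perimeter 40.00 mm); the 8×13 cube at (-1, -3.5) contributes its full rectangle (perimeter 42.00 mm); Subtracting the remaining from the first: starting from the 8×12 cube, the 8×13 cube at (-1, -3.5) partially overlaps it — only the 66.50 mm² overlap (of its 104.00 mm²) is removed, clipping the outline — boundary = 40.00 mm; (rotated 70° about Z; rotation is an isometry so areas/perimeters/island counts are preserved). Overall, the cross-section is a single solid region. Total boundary length (outer) = 40.00 mm.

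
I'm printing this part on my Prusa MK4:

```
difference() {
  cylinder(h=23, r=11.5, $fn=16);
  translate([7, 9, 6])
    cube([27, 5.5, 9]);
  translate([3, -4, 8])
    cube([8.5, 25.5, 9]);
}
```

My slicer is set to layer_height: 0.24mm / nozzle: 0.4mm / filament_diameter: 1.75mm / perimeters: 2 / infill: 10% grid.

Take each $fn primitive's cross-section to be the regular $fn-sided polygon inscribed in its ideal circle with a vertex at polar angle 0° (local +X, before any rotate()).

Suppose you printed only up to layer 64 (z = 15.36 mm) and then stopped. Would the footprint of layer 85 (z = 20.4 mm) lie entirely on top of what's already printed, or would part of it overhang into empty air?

part overhangs

Compare the two slices. At z = 15.36: the r=11.5 cylinder contributes a regular 16-gon of circumradius 11.5 (area = (16/2)·11.500²·sin(360°/16) = 404.88 mm²); the cube at (7, 9) does not reach this height (z outside [6, 15]); the cube at (3, -4) is present — its section is the full 8.5×25.5 rectangle (area 216.75 mm²); After the difference (first − rest): starting from the r=11.5 cylinder (404.88 mm²), the 8.5×25.5 cube at (3, -4) partially overlaps it — only the 100.02 mm² overlap (of its 216.75 mm²) is removed, clipping the outline — area = 304.86 mm². At z = 20.4: the r=11.5 cylinder gives a regular 16-gon of circumradius 11.5 (constant along its height) (area = (16/2)·11.500²·sin(360°/16) = 404.88 mm²); the cube at (7, 9) does not reach this height (z outside [6, 15]); the cube at (3, -4) is not intersected at this z (z outside [8, 17]); Taking the first minus the rest: none of the subtracted shapes is present at this height, so the r=11.5 cylinder is unchanged — area = 404.88 mm². Checking containment: at z = 20.4 the cross-section extends beyond the z = 15.36 cross-section by about 100.02 mm².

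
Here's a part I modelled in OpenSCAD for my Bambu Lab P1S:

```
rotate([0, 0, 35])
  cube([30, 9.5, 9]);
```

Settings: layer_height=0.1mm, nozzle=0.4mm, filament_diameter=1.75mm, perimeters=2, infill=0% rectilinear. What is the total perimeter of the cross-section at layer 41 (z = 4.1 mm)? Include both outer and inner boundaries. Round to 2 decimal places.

At z = 4.1 mm: the cube (footprint 30×9.5) is included at this height (perimeter 79.00 mm); (whole slice rotated 35° about Z — lengths, areas and connectivity unchanged). Overall, the cross-section is a single solid region. Total boundary length (outer) = 79.00 mm.

79.00 mm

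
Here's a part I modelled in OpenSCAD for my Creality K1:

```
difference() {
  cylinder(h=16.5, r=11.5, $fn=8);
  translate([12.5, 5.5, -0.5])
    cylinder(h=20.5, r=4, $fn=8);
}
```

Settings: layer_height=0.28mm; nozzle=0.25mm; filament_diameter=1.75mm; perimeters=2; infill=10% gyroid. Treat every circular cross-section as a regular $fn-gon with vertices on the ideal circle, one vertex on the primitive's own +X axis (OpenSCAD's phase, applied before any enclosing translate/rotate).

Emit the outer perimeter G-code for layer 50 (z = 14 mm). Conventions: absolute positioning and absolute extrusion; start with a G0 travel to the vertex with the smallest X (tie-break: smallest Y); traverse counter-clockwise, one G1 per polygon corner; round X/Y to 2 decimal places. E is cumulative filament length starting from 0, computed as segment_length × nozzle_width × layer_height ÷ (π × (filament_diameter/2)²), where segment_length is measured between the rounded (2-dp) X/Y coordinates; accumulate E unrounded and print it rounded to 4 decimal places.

At z = 14 mm: the r=11.5 cylinder contributes a regular 8-gon of circumradius 11.5; the cylinder at (12.5, 5.5): section is a regular 8-gon, circumradius r=4; Subtracting the remaining from the first: starting from the r=11.5 cylinder, the r=4 cylinder at (12.5, 5.5) partially overlaps it — only the 2.49 mm² overlap (of its 45.25 mm²) is removed, clipping the outline — 1 connected region. The outline is a single polygon with 12 vertices. Extrusion per mm of travel: 0.25 × 0.28 / (π × 0.875²) = 0.029103. Accumulating E over each segment gives final E = 2.0651.

G0 X-11.50 Y0.00 Z14.00
G1 X-8.13 Y-8.13 E0.2561
G1 X0.00 Y-11.50 E0.5123
G1 X8.13 Y-8.13 E0.7684
G1 X11.50 Y0.00 E1.0245
G1 X10.54 Y2.31 E1.0973
G1 X9.67 Y2.67 E1.1247
G1 X8.50 Y5.50 E1.2138
G1 X8.86 Y6.37 E1.2412
G1 X8.13 Y8.13 E1.2967
G1 X0.00 Y11.50 E1.5528
G1 X-8.13 Y8.13 E1.8089
G1 X-11.50 Y0.00 E2.0651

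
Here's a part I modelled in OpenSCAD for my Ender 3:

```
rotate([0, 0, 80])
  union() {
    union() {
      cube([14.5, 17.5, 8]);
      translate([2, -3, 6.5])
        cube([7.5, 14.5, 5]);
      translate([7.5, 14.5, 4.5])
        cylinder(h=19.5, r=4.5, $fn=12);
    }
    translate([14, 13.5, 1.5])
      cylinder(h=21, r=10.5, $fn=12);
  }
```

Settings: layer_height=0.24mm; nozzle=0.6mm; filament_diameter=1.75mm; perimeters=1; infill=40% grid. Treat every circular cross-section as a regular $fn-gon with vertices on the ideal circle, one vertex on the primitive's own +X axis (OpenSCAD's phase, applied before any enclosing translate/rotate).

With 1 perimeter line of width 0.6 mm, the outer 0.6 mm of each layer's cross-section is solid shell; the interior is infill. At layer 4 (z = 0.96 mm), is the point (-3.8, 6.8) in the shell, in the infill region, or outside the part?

infill

At z = 0.96 mm: the cube is present — its section is the full 14.5×17.5 rectangle; the cube at (2, -3) is absent (z outside [6.5, 11.5]); the cylinder at (7.5, 14.5) is not intersected at this z (z outside [4.5, 24]); Combining (union): only the 14.5×17.5 cube is present, so the union is just that shape — 1 connected region; the cylinder at (14, 13.5) is not intersected at this z (z outside [1.5, 22.5]); Taking the union: only that combined region is present, so the union is just that shape — 1 connected region; (rotated 80° about Z; rotation is an isometry so areas/perimeters/island counts are preserved). Overall, the cross-section is a single solid region. Undo the 80° rotation: the query point maps to (6.037, 4.923) in the un-rotated model frame. The nearest boundary edge runs (0.00, 0.00)→(14.50, 0.00); distance from the point to it = 4.92 mm. The point is inside the cross-section and 4.92 mm from the nearest boundary — more than the 0.6 mm shell width (1 × 0.6), so it's in the infill interior.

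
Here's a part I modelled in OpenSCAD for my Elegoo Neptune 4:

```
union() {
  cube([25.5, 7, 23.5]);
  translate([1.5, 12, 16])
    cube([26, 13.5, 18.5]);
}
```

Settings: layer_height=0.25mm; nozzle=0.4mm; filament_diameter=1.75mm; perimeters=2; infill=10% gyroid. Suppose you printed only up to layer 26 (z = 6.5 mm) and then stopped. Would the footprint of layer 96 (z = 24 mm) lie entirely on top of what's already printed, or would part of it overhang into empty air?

Compare the two slices. At z = 6.5: the 25.5×7 cube contributes its full rectangle (area 178.50 mm²); the cube at (1.5, 12) is not intersected at this z (z outside [16, 34.5]); Merging all regions: only the 25.5×7 cube is present, so the union is just that shape — area = 178.50 mm². At z = 24: the cube is absent (z outside [0, 23.5]); the cube at (1.5, 12) is present — its section is the full 26×13.5 rectangle (area 351.00 mm²); Taking the union: only the 26×13.5 cube at (1.5, 12) is present, so the union is just that shape — area = 351.00 mm². Checking containment: at z = 24 the cross-section extends beyond the z = 6.5 cross-section by about 351.00 mm².

part overhangs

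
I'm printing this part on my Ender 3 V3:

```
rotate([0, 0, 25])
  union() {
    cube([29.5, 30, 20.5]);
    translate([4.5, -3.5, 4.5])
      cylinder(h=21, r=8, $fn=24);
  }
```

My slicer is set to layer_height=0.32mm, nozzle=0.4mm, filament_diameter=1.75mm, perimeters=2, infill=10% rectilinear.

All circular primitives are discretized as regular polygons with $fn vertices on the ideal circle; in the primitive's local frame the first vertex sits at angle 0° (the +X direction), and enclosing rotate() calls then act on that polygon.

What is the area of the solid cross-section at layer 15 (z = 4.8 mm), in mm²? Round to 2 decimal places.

At z = 4.8 mm: the 29.5×30 cube contributes its full rectangle (area 885.00 mm²); the r=8 cylinder at (4.5, -3.5) gives a regular 24-gon of circumradius 8 (constant along its height) (area = (24/2)·8.000²·sin(360°/24) = 198.77 mm²); Combining (union): the regions partially overlap — summed areas 1083.77 mm² minus the doubly-counted overlap 40.83 mm² gives 1042.95 mm² — area = 1042.95 mm²; (whole slice rotated 25° about Z — lengths, areas and connectivity unchanged). Overall, the cross-section is a single solid region. Net area = 1042.95 mm².

1042.95 mm²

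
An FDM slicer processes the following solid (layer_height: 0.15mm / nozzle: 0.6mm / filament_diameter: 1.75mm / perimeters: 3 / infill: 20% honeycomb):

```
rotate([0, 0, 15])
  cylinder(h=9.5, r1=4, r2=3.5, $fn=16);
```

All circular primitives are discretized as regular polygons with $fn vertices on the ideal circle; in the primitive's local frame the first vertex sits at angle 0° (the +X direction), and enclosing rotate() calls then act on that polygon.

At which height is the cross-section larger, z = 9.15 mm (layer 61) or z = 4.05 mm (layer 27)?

layer 27 (z = 4.05 mm)

Layer 61 (z = 9.15): the cone contributes a regular 16-gon of circumradius 3.518 (interpolated between r1=4 and r2=3.5 at t=0.963) (area = (16/2)·3.518²·sin(360°/16) = 37.90 mm²); (whole slice rotated 15° about Z — lengths, areas and connectivity unchanged). So its area = 37.90 mm². Layer 27 (z = 4.05): the cone: at t=0.426 of its height the radius interpolates to r₁+(r₂−r₁)t = 3.787, giving a regular 16-gon of that circumradius (area = (16/2)·3.787²·sin(360°/16) = 43.90 mm²); (rotated 15° about Z; rotation is an isometry so areas/perimeters/island counts are preserved). So its area = 43.90 mm². Layer 27 is larger (43.90 vs 37.90 mm²).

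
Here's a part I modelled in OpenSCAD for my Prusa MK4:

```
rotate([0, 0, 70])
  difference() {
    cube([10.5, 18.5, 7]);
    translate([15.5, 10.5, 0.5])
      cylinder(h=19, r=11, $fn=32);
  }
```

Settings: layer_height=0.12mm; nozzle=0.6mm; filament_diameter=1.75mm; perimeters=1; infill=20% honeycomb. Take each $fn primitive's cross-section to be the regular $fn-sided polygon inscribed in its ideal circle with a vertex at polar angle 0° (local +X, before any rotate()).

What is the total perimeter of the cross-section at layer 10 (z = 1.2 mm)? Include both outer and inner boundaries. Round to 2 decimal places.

At z = 1.2 mm: the cube (footprint 10.5×18.5) is included at this height (perimeter 58.00 mm); the r=11 cylinder at (15.5, 10.5) gives a regular 32-gon of circumradius 11 (constant along its height) (perimeter = 2·32·11.000·sin(180°/32) = 69.00 mm); After the difference (first − rest): starting from the 10.5×18.5 cube, the r=11 cylinder at (15.5, 10.5) partially overlaps it — only the 80.72 mm² overlap (of its 377.69 mm²) is removed, clipping the outline — boundary = 58.77 mm; (whole slice rotated 70° about Z — lengths, areas and connectivity unchanged). Overall, the cross-section is a single solid region. Total boundary length (outer) = 58.77 mm.

58.77 mm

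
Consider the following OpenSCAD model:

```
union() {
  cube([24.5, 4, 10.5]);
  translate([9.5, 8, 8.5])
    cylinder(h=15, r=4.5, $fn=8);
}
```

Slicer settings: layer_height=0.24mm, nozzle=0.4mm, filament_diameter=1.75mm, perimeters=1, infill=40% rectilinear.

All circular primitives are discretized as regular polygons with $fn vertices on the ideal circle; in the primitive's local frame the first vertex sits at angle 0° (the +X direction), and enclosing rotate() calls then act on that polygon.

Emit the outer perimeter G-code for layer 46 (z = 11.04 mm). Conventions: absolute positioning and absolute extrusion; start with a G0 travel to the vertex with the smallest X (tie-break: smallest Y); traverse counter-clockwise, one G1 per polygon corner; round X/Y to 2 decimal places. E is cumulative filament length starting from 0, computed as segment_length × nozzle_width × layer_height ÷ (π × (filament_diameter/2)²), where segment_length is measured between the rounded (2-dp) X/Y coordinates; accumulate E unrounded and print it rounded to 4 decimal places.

At z = 11.04 mm: the cube is absent (z outside [0, 10.5]); the r=4.5 cylinder at (9.5, 8) gives a regular 8-gon of circumradius 4.5 (constant along its height); Taking the union: only the r=4.5 cylinder at (9.5, 8) is present, so the union is just that shape — 1 connected region. The outline is a single polygon with 8 vertices. Extrusion per mm of travel: 0.4 × 0.24 / (π × 0.875²) = 0.039912. Accumulating E over each segment gives final E = 1.0994.

G0 X5.00 Y8.00 Z11.04
G1 X6.32 Y4.82 E0.1374
G1 X9.50 Y3.50 E0.2748
G1 X12.68 Y4.82 E0.4123
G1 X14.00 Y8.00 E0.5497
G1 X12.68 Y11.18 E0.6871
G1 X9.50 Y12.50 E0.8245
G1 X6.32 Y11.18 E0.9619
G1 X5.00 Y8.00 E1.0994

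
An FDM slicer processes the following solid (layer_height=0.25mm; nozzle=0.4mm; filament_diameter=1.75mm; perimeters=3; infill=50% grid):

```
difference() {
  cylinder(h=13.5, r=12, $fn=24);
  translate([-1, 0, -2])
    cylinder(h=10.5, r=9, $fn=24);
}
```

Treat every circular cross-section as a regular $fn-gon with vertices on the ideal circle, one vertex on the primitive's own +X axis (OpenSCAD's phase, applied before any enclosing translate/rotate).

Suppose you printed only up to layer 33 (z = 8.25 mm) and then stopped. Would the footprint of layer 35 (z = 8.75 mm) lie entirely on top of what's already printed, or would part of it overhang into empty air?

Compare the two slices. At z = 8.25: the r=12 cylinder gives a regular 24-gon of circumradius 12 (constant along its height) (area = (24/2)·12.000²·sin(360°/24) = 447.24 mm²); the cylinder at (-1, 0): section is a regular 24-gon, circumradius r=9 (area = (24/2)·9.000²·sin(360°/24) = 251.57 mm²); After the difference (first − rest): starting from the r=12 cylinder (447.24 mm²), the r=9 cylinder at (-1, 0) lies wholly inside it (removes its full 251.57 mm² and its 56.39 mm outline becomes a hole wall) — area = 195.67 mm². At z = 8.75: the cylinder: section is a regular 24-gon, circumradius r=12 (area = (24/2)·12.000²·sin(360°/24) = 447.24 mm²); the cylinder at (-1, 0) is not intersected at this z (z outside [-2, 8.5]); Subtracting the remaining from the first: none of the subtracted shapes is present at this height, so the r=12 cylinder is unchanged — area = 447.24 mm². Checking containment: at z = 8.75 the cross-section extends beyond the z = 8.25 cross-section by about 251.57 mm².

part overhangs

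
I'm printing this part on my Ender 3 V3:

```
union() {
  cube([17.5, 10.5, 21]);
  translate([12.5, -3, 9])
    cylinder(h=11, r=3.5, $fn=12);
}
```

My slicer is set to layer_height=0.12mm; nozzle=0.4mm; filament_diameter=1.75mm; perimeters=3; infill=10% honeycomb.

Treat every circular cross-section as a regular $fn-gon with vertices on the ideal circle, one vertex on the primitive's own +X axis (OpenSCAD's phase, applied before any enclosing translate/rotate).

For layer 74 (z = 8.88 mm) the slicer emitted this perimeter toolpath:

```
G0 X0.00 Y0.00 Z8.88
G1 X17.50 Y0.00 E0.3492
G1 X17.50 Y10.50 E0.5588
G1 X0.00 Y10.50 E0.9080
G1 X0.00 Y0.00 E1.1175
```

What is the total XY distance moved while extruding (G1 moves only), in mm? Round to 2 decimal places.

56.00 mm

Sum the Euclidean lengths of each G1 segment: total = 56.00 mm.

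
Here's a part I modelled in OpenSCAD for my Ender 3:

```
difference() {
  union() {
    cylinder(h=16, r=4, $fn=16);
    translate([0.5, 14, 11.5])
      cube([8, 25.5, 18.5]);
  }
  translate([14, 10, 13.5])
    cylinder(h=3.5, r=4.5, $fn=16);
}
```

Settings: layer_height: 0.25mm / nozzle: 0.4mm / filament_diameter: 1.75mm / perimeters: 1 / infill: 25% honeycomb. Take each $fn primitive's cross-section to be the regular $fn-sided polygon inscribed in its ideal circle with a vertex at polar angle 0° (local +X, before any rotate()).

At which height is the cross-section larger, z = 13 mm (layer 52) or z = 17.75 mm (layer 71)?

Layer 52 (z = 13): the r=4 cylinder gives a regular 16-gon of circumradius 4 (constant along its height) (area = (16/2)·4.000²·sin(360°/16) = 48.98 mm²); the cube at (0.5, 14) (footprint 8×25.5) is included at this height (area 204.00 mm²); Combining (union): the 2 present regions are separate (no shared area or edge), so areas and boundary lengths simply add and each stays a separate island — area = 252.98 mm²; the cylinder at (14, 10) is absent (z outside [13.5, 17]); After the difference (first − rest): none of the subtracted shapes is present at this height, so that combined region is unchanged — area = 252.98 mm². So its area = 252.98 mm². Layer 71 (z = 17.75): the cylinder is absent (z outside [0, 16]); the cube at (0.5, 14) is present — its section is the full 8×25.5 rectangle (area 204.00 mm²); Merging all regions: only the 8×25.5 cube at (0.5, 14) is present, so the union is just that shape — area = 204.00 mm²; the cylinder at (14, 10) is absent (z outside [13.5, 17]); After the difference (first − rest): none of the subtracted shapes is present at this height, so the result so far is unchanged — area = 204.00 mm². So its area = 204.00 mm². Layer 52 is larger (252.98 vs 204.00 mm²).

layer 52 (z = 13 mm)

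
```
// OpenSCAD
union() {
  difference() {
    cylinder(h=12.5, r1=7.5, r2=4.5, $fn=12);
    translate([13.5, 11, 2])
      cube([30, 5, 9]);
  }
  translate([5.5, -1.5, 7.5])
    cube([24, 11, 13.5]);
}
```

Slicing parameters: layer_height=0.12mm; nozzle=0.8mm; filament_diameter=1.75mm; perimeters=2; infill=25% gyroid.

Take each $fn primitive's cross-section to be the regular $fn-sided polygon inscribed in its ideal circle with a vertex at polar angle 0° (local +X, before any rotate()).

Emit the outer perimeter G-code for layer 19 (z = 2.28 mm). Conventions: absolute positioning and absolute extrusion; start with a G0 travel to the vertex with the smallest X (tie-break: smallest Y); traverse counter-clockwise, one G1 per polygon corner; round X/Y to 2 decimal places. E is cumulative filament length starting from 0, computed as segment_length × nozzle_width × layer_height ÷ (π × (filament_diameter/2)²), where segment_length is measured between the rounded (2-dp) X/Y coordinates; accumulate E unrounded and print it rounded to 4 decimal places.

G0 X-6.95 Y0.00 Z2.28
G1 X-6.02 Y-3.48 E0.1438
G1 X-3.48 Y-6.02 E0.2871
G1 X0.00 Y-6.95 E0.4309
G1 X3.48 Y-6.02 E0.5747
G1 X6.02 Y-3.48 E0.7180
G1 X6.95 Y0.00 E0.8618
G1 X6.02 Y3.48 E1.0056
G1 X3.48 Y6.02 E1.1489
G1 X0.00 Y6.95 E1.2927
G1 X-3.48 Y6.02 E1.4365
G1 X-6.02 Y3.48 E1.5799
G1 X-6.95 Y0.00 E1.7236

At z = 2.28 mm: the cone (r1=7.5→r2=4.5) has section circumradius 6.953 here — a regular 12-gon; the 30×5 cube at (13.5, 11) contributes its full rectangle; Subtracting the remaining from the first: starting from the cone, the 30×5 cube at (13.5, 11) misses the remaining region (no effect) — 1 connected region; the cube at (5.5, -1.5) is absent (z outside [7.5, 21]); Combining (union): only that combined region is present, so the union is just that shape — 1 connected region. The outline is a single polygon with 12 vertices. Extrusion per mm of travel: 0.8 × 0.12 / (π × 0.875²) = 0.039912. Accumulating E over each segment gives final E = 1.7236.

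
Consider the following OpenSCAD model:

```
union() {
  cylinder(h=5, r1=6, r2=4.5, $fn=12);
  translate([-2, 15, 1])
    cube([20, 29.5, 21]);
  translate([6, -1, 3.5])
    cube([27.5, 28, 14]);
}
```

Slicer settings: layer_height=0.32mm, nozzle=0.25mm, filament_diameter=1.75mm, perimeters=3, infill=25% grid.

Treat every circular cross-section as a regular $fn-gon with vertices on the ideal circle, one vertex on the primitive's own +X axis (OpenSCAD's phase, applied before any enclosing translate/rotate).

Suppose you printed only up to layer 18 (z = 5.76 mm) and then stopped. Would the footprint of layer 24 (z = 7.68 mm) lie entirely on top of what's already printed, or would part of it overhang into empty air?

entirely on top

Compare the two slices. At z = 5.76: the cone is absent (z outside [0, 5]); the 20×29.5 cube at (-2, 15) contributes its full rectangle (area 590.00 mm²); the cube at (6, -1) is present — its section is the full 27.5×28 rectangle (area 770.00 mm²); Taking the union: the regions partially overlap — summed areas 1360.00 mm² minus the doubly-counted overlap 144.00 mm² gives 1216.00 mm² — area = 1216.00 mm². At z = 7.68: the cone is absent (z outside [0, 5]); the 20×29.5 cube at (-2, 15) contributes its full rectangle (area 590.00 mm²); the cube at (6, -1) is present — its section is the full 27.5×28 rectangle (area 770.00 mm²); Combining (union): the regions partially overlap — summed areas 1360.00 mm² minus the doubly-counted overlap 144.00 mm² gives 1216.00 mm² — area = 1216.00 mm². Checking containment: the cross-section at z = 7.68 is a subset of the cross-section at z = 5.76.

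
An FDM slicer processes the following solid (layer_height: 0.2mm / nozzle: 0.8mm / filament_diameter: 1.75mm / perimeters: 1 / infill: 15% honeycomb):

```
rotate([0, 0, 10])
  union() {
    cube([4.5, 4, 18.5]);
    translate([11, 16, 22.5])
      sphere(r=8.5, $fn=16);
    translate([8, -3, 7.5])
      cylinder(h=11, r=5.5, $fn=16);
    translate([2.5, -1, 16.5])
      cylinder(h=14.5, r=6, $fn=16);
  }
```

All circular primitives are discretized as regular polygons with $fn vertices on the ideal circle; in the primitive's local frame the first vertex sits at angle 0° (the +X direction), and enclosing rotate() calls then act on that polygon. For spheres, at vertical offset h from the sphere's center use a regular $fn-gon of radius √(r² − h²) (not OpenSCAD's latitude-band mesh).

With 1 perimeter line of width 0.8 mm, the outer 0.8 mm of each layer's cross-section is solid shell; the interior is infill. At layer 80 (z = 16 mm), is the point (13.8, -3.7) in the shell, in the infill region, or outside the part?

outside

At z = 16 mm: the cube (footprint 4.5×4) is included at this height; the r=8.5 sphere at (11, 16) slices to a regular 16-gon of circumradius 5.477 (√(r²−h²) with h=6.5 from center); the r=5.5 cylinder at (8, -3) contributes a regular 16-gon of circumradius 5.5; the cylinder at (2.5, -1) does not reach this height (z outside [16.5, 31]); Combining (union): the regions partially overlap (shared area 0.66 mm²), so overlapping operands fuse into one piece — 2 connected regions; (rotated 10° about Z; rotation is an isometry so areas/perimeters/island counts are preserved). Overall, the cross-section has 2 separate islands. Undo the 10° rotation: the query point maps to (12.948, -6.040) in the un-rotated model frame. The nearest boundary edge runs (13.08, -5.10)→(11.89, -6.89); distance from the point to it = 0.41 mm. The point is not inside any of the regions above, so it lies outside the cross-section (0.41 mm from the nearest boundary).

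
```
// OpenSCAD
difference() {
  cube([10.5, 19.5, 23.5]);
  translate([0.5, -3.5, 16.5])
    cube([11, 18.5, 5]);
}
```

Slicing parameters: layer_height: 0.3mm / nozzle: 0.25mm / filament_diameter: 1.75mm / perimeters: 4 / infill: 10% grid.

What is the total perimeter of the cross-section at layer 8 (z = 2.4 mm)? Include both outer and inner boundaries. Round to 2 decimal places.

60.00 mm

At z = 2.4 mm: the 10.5×19.5 cube contributes its full rectangle (perimeter 60.00 mm); the cube at (0.5, -3.5) is not intersected at this z (z outside [16.5, 21.5]); Subtracting the remaining from the first: none of the subtracted shapes is present at this height, so the 10.5×19.5 cube is unchanged — boundary = 60.00 mm. Overall, the cross-section is a single solid region. Total boundary length (outer) = 60.00 mm.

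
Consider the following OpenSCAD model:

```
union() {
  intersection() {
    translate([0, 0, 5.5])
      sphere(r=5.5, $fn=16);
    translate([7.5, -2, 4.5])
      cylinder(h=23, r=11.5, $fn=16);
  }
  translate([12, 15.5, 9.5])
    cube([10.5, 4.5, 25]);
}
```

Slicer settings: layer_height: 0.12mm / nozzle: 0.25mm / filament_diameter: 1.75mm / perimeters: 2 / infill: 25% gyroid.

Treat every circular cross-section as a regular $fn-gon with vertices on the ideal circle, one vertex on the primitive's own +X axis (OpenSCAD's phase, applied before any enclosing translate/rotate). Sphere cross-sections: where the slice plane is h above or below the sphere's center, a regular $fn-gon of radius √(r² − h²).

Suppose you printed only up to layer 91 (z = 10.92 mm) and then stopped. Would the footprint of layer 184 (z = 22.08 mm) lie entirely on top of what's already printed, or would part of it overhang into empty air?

entirely on top

Compare the two slices. At z = 10.92: the r=5.5 sphere slices to a regular 16-gon of circumradius 0.935 (√(r²−h²) with h=5.42 from center) (area = (16/2)·0.935²·sin(360°/16) = 2.67 mm²); the r=11.5 cylinder at (7.5, -2) gives a regular 16-gon of circumradius 11.5 (constant along its height) (area = (16/2)·11.500²·sin(360°/16) = 404.88 mm²); Keeping only the common overlap: the r=5.5 sphere lies inside the r=11.5 cylinder at (7.5, -2), so it is kept whole — area = 2.67 mm²; the 10.5×4.5 cube at (12, 15.5) contributes its full rectangle (area 47.25 mm²); Merging all regions: the 2 present regions are separate (no shared area or edge), so areas and boundary lengths simply add and each stays a separate island — area = 49.92 mm². At z = 22.08: the sphere is absent (|z−center|=16.580 > r=5.5); the cylinder at (7.5, -2): section is a regular 16-gon, circumradius r=11.5 (area = (16/2)·11.500²·sin(360°/16) = 404.88 mm²); Keeping only the common overlap: at least one operand is absent at this height, so nothing remains; the cube at (12, 15.5) (footprint 10.5×4.5) is included at this height (area 47.25 mm²); Taking the union: only the 10.5×4.5 cube at (12, 15.5) is present, so the union is just that shape — area = 47.25 mm². Checking containment: the cross-section at z = 22.08 is a subset of the cross-section at z = 10.92.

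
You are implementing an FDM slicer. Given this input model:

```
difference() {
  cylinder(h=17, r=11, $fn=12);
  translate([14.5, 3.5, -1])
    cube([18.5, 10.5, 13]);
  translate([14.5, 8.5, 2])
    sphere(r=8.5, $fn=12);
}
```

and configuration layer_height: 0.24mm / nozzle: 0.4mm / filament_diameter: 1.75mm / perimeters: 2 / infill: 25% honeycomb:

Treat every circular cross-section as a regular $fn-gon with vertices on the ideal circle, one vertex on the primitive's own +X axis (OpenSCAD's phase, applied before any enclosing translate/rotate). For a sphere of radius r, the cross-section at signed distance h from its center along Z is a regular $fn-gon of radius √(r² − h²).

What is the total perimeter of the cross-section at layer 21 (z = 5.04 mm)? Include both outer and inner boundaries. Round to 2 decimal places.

At z = 5.04 mm: the r=11 cylinder gives a regular 12-gon of circumradius 11 (constant along its height) (perimeter = 2·12·11.000·sin(180°/12) = 68.33 mm); the cube at (14.5, 3.5) is present — its section is the full 18.5×10.5 rectangle (perimeter 58.00 mm); the sphere at (14.5, 8.5): section is a regular 12-gon, circumradius = √(r²−h²) = √(8.5²−3.04²) = 7.938 (perimeter = 2·12·7.938·sin(180°/12) = 49.31 mm); After the difference (first − rest): starting from the r=11 cylinder, the 18.5×10.5 cube at (14.5, 3.5) misses the remaining region (no effect); the r=8.5 sphere at (14.5, 8.5) partially overlaps it — only the 8.47 mm² overlap (of its 189.03 mm²) is removed, clipping the outline — boundary = 68.34 mm. Overall, the cross-section is a single solid region. Total boundary length (outer) = 68.34 mm.

68.34 mm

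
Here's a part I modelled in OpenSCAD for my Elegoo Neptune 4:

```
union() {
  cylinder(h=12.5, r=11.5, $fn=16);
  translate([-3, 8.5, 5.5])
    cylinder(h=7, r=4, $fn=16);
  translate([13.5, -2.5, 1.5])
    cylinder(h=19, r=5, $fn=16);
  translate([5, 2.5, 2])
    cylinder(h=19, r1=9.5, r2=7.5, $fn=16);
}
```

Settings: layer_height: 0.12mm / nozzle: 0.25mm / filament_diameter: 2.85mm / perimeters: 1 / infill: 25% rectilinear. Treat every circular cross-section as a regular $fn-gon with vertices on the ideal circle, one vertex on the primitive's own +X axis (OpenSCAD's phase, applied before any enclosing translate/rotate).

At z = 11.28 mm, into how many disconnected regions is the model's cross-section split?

At z = 11.28 mm: the r=11.5 cylinder contributes a regular 16-gon of circumradius 11.5; the r=4 cylinder at (-3, 8.5) gives a regular 16-gon of circumradius 4 (constant along its height); the cylinder at (13.5, -2.5): section is a regular 16-gon, circumradius r=5; the cone at (5, 2.5) (r1=9.5→r2=7.5) has section circumradius 8.523 here — a regular 16-gon; Combining (union): the regions partially overlap (shared area 250.73 mm²), so overlapping operands fuse into one piece — 1 connected region. The result has 1 disconnected region.

1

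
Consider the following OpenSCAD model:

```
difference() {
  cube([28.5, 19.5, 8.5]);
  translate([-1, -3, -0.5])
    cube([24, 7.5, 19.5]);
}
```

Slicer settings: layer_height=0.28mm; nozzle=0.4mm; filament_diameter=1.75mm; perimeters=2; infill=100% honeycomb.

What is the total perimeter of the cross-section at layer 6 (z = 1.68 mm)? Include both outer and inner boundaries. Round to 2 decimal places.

96.00 mm

At z = 1.68 mm: the cube is present — its section is the full 28.5×19.5 rectangle (perimeter 96.00 mm); the cube at (-1, -3) (footprint 24×7.5) is included at this height (perimeter 63.00 mm); Subtracting the remaining from the first: starting from the 28.5×19.5 cube, the 24×7.5 cube at (-1, -3) partially overlaps it — only the 103.50 mm² overlap (of its 180.00 mm²) is removed, clipping the outline — boundary = 96.00 mm. Overall, the cross-section is a single solid region. Total boundary length (outer) = 96.00 mm.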